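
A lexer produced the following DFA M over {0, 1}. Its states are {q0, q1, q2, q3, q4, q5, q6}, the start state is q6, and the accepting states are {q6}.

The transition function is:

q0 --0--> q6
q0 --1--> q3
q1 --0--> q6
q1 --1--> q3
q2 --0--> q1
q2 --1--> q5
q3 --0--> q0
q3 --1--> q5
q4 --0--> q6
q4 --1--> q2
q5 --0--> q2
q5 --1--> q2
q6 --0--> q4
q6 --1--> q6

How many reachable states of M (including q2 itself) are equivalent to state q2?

2

Every state is reachable, so we keep all 7.
P0 = {q6} | {q0,q1,q2,q3,q4,q5}.
On input 0, block {q0,q1,q2,q3,q4,q5} splits into {q0,q1,q4} and {q2,q3,q5}.
On input 0, block {q2,q3,q5} splits into {q2,q3} and {q5}.
No further refinement is possible. Final partition (4 blocks): {q6} | {q0,q1,q4} | {q2,q3} | {q5}.
State q2 belongs to the block {q2,q3}, which has 2 states.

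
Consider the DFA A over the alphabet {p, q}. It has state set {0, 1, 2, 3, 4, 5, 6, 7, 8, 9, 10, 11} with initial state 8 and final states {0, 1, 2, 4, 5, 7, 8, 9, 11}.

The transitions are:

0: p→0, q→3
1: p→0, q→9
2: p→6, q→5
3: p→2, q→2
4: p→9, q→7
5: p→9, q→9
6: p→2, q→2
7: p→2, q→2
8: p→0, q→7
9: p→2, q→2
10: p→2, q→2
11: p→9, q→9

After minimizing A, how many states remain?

Reachable states from the start: {0,2,3,5,6,7,8,9}. Unreachable: {1,4,10,11} — drop them.
Initial partition by acceptance: {0,2,5,7,8,9} | {3,6}.
Split {0,2,5,7,8,9} by δ(·,p) → {0,5,7,8,9} and {2}.
Split {0,5,7,8,9} by δ(·,p) → {0,5,8} and {7,9}.
Split {0,5,8} by δ(·,p) → {0,8} and {5}.
Refine {0,8} on symbol q: members go to different blocks, giving {0} and {8}.
No further refinement is possible. Final partition (6 blocks): {0} | {3,6} | {2} | {7,9} | {5} | {8}.

6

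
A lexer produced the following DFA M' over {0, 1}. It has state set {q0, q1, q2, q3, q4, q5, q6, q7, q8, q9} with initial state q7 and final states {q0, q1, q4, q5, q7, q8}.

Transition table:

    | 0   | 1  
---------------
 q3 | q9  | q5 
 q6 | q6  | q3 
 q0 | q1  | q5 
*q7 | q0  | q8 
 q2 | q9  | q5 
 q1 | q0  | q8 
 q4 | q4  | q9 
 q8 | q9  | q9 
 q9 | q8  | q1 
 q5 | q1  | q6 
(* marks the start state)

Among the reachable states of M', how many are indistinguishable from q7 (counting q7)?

2

First remove the unreachable states {q2,q4}; 8 states remain.
Start with accepting vs non-accepting: {q0,q1,q5,q7,q8} | {q3,q6,q9}.
On input 0, block {q0,q1,q5,q7,q8} splits into {q0,q1,q5,q7} and {q8}.
Split {q0,q1,q5,q7} by δ(·,1) → {q1,q7} and {q0} and {q5}.
Split {q3,q6,q9} by δ(·,0) → {q3,q6} and {q9}.
On input 0, block {q3,q6} splits into {q3} and {q6}.
Stable partition: {q1,q7} | {q3} | {q8} | {q0} | {q5} | {q9} | {q6} — 7 equivalence classes.
The equivalence class containing q7 is {q1,q7}, of size 2.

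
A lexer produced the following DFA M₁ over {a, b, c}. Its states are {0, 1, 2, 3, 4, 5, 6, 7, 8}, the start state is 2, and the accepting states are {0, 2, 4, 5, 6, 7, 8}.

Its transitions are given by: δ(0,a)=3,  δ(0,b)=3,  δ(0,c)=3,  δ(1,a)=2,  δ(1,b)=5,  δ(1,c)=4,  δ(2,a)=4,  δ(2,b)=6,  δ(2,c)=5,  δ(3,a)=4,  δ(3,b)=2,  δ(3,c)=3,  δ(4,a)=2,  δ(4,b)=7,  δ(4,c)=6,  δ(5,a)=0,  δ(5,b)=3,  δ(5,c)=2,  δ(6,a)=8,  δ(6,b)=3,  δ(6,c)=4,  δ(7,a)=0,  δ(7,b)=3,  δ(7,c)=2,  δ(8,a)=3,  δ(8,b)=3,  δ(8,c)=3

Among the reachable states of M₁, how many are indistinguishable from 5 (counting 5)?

Reachable states from the start: {0,2,3,4,5,6,7,8}. Unreachable: {1} — drop them.
Start with accepting vs non-accepting: {0,2,4,5,6,7,8} | {3}.
On input a, block {0,2,4,5,6,7,8} splits into {2,4,5,6,7} and {0,8}.
Refine {2,4,5,6,7} on symbol a: members go to different blocks, giving {5,6,7} and {2,4}.
The partition is now stable with 4 blocks: {5,6,7} | {3} | {0,8} | {2,4}.
State 5 belongs to the block {5,6,7}, which has 3 states.

3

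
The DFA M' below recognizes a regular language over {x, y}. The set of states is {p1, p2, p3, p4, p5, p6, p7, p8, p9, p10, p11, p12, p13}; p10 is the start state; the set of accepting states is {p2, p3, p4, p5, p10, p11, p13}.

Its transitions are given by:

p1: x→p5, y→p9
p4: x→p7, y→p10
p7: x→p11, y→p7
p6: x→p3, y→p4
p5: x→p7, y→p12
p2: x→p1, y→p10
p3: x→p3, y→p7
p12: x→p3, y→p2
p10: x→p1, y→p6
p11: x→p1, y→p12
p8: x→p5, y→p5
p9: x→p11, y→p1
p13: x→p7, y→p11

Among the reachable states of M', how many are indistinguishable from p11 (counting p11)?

3

States {p8,p13} cannot be reached from the start state, so discard them.
P0 = {p2,p3,p4,p5,p10,p11} | {p1,p6,p7,p9,p12}.
Split {p2,p3,p4,p5,p10,p11} by δ(·,x) → {p2,p4,p5,p10,p11} and {p3}.
On input y, block {p2,p4,p5,p10,p11} splits into {p5,p10,p11} and {p2,p4}.
Refine {p1,p6,p7,p9,p12} on symbol x: members go to different blocks, giving {p1,p7,p9} and {p6,p12}.
No further refinement is possible. Final partition (5 blocks): {p5,p10,p11} | {p1,p7,p9} | {p3} | {p2,p4} | {p6,p12}.
The equivalence class containing p11 is {p5,p10,p11}, of size 3.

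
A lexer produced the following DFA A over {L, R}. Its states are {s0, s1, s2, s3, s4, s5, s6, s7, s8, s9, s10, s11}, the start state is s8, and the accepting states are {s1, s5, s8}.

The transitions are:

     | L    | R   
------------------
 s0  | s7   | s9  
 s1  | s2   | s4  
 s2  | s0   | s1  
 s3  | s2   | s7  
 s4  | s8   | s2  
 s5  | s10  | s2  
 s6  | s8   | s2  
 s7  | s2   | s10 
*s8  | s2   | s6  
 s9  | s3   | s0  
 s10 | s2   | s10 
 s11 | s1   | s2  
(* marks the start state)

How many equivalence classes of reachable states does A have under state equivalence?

First remove the unreachable states {s5,s11}; 10 states remain.
Initial partition by acceptance: {s1,s8} | {s0,s2,s3,s4,s6,s7,s9,s10}.
Refine {s0,s2,s3,s4,s6,s7,s9,s10} on symbol L: members go to different blocks, giving {s0,s2,s3,s7,s9,s10} and {s4,s6}.
Refine {s0,s2,s3,s7,s9,s10} on symbol R: members go to different blocks, giving {s0,s3,s7,s9,s10} and {s2}.
Split {s0,s3,s7,s9,s10} by δ(·,L) → {s3,s7,s10} and {s0,s9}.
No further refinement is possible. Final partition (5 blocks): {s1,s8} | {s3,s7,s10} | {s4,s6} | {s2} | {s0,s9}.

5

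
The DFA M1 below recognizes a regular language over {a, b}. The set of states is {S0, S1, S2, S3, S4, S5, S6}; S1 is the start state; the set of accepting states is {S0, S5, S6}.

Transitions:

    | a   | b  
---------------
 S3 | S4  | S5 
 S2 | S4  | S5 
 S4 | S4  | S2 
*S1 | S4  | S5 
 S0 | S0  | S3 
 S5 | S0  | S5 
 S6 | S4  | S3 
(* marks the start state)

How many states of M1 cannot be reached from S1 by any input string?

1

BFS from S1 reaches {S0, S1, S2, S3, S4, S5}; the 1 state(s) S6 are never visited.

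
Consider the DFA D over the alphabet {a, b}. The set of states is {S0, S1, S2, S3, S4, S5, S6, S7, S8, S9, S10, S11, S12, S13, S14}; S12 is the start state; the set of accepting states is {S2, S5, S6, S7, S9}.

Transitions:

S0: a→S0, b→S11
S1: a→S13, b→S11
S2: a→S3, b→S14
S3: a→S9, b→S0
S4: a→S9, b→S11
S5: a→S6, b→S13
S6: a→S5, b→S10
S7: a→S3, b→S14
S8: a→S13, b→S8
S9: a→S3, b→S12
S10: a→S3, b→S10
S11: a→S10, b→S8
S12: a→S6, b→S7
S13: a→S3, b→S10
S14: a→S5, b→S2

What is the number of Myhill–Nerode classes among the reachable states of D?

States {S1,S4} cannot be reached from the start state, so discard them.
Initial partition by acceptance: {S2,S5,S6,S7,S9} | {S0,S3,S8,S10,S11,S12,S13,S14}.
On input a, block {S2,S5,S6,S7,S9} splits into {S2,S7,S9} and {S5,S6}.
Split {S0,S3,S8,S10,S11,S12,S13,S14} by δ(·,a) → {S0,S8,S10,S11,S13} and {S12,S14} and {S3}.
On input a, block {S0,S8,S10,S11,S13} splits into {S0,S8,S11} and {S10,S13}.
Split {S0,S8,S11} by δ(·,a) → {S8,S11} and {S0}.
Stable partition: {S2,S7,S9} | {S8,S11} | {S5,S6} | {S12,S14} | {S3} | {S10,S13} | {S0} — 7 equivalence classes.

7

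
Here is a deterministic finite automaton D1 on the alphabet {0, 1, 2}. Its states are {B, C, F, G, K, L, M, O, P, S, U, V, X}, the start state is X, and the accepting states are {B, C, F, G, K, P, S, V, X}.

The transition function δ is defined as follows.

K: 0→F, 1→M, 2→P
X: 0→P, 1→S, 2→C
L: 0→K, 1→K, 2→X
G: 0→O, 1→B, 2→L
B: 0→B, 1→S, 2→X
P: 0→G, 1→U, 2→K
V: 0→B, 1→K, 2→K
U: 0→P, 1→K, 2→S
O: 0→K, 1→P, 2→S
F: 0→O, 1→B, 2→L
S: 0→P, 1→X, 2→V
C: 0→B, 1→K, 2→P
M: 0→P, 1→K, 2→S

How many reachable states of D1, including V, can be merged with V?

Every state is reachable, so we keep all 13.
Start with accepting vs non-accepting: {B,C,F,G,K,P,S,V,X} | {L,M,O,U}.
On input 0, block {B,C,F,G,K,P,S,V,X} splits into {B,C,K,P,S,V,X} and {F,G}.
On input 0, block {B,C,K,P,S,V,X} splits into {B,C,S,V,X} and {K,P}.
On input 0, block {B,C,S,V,X} splits into {B,C,V} and {S,X}.
On input 1, block {B,C,V} splits into {C,V} and {B}.
Stable partition: {C,V} | {L,M,O,U} | {F,G} | {K,P} | {S,X} | {B} — 6 equivalence classes.
The equivalence class containing V is {C,V}, of size 2.

2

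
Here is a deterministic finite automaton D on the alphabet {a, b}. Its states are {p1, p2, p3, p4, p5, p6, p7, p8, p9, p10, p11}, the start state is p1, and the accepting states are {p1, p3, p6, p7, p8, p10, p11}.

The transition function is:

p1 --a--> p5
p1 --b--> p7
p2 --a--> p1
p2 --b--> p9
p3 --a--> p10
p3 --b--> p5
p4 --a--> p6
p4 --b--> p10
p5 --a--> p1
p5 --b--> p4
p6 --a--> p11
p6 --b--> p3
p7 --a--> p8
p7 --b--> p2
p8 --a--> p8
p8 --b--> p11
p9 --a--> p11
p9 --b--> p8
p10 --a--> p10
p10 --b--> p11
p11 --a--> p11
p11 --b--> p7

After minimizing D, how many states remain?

6

Every state is reachable, so we keep all 11.
Start with accepting vs non-accepting: {p1,p3,p6,p7,p8,p10,p11} | {p2,p4,p5,p9}.
Split {p1,p3,p6,p7,p8,p10,p11} by δ(·,a) → {p3,p6,p7,p8,p10,p11} and {p1}.
On input b, block {p3,p6,p7,p8,p10,p11} splits into {p6,p8,p10,p11} and {p3,p7}.
Refine {p6,p8,p10,p11} on symbol b: members go to different blocks, giving {p6,p11} and {p8,p10}.
Split {p2,p4,p5,p9} by δ(·,a) → {p2,p5} and {p4,p9}.
No further refinement is possible. Final partition (6 blocks): {p6,p11} | {p2,p5} | {p1} | {p3,p7} | {p8,p10} | {p4,p9}.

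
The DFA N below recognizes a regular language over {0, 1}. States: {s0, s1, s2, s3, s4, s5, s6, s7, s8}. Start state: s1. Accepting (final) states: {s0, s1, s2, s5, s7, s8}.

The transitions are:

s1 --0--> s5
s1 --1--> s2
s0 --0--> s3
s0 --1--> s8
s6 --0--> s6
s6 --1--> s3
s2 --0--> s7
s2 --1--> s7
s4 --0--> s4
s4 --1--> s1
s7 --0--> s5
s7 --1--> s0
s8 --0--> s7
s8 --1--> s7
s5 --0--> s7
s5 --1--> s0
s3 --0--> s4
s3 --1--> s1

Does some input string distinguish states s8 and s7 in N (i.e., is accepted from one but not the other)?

States {s6} cannot be reached from the start state, so discard them.
Initial partition by acceptance: {s0,s1,s2,s5,s7,s8} | {s3,s4}.
Split {s0,s1,s2,s5,s7,s8} by δ(·,0) → {s1,s2,s5,s7,s8} and {s0}.
On input 1, block {s1,s2,s5,s7,s8} splits into {s1,s2,s8} and {s5,s7}.
Refine {s1,s2,s8} on symbol 1: members go to different blocks, giving {s2,s8} and {s1}.
The partition is now stable with 5 blocks: {s2,s8} | {s3,s4} | {s0} | {s5,s7} | {s1}.
s8 and s7 end up in different blocks, so they are distinguishable. For instance, the string '10' is accepted from only s8.

Yes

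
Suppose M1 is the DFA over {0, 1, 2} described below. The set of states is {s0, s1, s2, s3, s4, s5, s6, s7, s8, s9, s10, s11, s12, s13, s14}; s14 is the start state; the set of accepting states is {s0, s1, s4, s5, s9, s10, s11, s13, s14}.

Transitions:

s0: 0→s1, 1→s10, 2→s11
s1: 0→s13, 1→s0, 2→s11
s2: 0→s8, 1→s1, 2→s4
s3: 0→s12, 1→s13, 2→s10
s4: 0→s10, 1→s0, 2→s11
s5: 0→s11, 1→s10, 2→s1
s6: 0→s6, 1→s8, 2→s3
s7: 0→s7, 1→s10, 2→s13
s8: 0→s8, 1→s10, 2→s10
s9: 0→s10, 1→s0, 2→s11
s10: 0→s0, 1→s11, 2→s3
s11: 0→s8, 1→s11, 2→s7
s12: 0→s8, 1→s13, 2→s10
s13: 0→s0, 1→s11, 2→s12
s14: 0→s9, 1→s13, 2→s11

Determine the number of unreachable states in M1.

4

BFS from s14 reaches {s0, s1, s3, s7, s8, s9, s10, s11, s12, s13, s14}; the 4 state(s) s2, s4, s5, s6 are never visited.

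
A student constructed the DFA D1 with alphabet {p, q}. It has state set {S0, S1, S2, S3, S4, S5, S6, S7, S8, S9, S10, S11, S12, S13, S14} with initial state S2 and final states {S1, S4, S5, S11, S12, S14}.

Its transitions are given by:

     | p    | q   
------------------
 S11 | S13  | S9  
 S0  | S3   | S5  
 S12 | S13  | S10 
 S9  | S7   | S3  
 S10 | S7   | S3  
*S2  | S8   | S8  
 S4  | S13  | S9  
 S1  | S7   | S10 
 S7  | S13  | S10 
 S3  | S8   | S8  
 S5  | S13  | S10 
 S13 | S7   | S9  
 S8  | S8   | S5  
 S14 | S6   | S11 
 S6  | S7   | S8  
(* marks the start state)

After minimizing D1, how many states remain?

Reachable states from the start: {S2,S3,S5,S7,S8,S9,S10,S13}. Unreachable: {S0,S1,S4,S6,S11,S12,S14} — drop them.
Initial partition by acceptance: {S5} | {S2,S3,S7,S8,S9,S10,S13}.
Refine {S2,S3,S7,S8,S9,S10,S13} on symbol q: members go to different blocks, giving {S2,S3,S7,S9,S10,S13} and {S8}.
Refine {S2,S3,S7,S9,S10,S13} on symbol p: members go to different blocks, giving {S7,S9,S10,S13} and {S2,S3}.
On input q, block {S7,S9,S10,S13} splits into {S7,S13} and {S9,S10}.
The partition is now stable with 5 blocks: {S5} | {S7,S13} | {S8} | {S2,S3} | {S9,S10}.

5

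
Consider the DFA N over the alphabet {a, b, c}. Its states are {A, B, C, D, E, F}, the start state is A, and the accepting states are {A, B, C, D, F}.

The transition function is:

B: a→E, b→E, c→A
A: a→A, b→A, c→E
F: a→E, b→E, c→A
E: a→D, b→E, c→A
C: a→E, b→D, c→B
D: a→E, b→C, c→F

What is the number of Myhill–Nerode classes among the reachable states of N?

4

Start with accepting vs non-accepting: {A,B,C,D,F} | {E}.
Split {A,B,C,D,F} by δ(·,a) → {B,C,D,F} and {A}.
On input b, block {B,C,D,F} splits into {B,F} and {C,D}.
The partition is now stable with 4 blocks: {B,F} | {E} | {A} | {C,D}.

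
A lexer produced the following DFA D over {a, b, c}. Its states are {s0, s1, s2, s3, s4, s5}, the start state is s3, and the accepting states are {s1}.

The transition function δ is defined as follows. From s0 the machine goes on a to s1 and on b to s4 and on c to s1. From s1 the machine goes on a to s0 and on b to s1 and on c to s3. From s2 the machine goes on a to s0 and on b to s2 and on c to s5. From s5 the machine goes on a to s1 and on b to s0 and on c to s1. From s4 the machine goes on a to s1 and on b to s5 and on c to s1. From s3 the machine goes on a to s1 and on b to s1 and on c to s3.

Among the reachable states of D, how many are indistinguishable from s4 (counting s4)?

Reachable states from the start: {s0,s1,s3,s4,s5}. Unreachable: {s2} — drop them.
Initial partition by acceptance: {s1} | {s0,s3,s4,s5}.
On input b, block {s0,s3,s4,s5} splits into {s0,s4,s5} and {s3}.
Stable partition: {s1} | {s0,s4,s5} | {s3} — 3 equivalence classes.
The equivalence class containing s4 is {s0,s4,s5}, of size 3.

3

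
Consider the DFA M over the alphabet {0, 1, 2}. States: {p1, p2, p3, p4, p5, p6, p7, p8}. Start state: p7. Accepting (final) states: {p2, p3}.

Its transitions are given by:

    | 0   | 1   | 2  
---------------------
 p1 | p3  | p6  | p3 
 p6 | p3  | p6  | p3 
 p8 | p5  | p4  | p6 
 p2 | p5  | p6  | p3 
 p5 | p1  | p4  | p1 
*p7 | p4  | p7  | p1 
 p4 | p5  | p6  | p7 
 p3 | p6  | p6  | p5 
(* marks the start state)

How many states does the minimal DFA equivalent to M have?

States {p2,p8} cannot be reached from the start state, so discard them.
P0 = {p3} | {p1,p4,p5,p6,p7}.
On input 0, block {p1,p4,p5,p6,p7} splits into {p4,p5,p7} and {p1,p6}.
Refine {p4,p5,p7} on symbol 0: members go to different blocks, giving {p4,p7} and {p5}.
Split {p4,p7} by δ(·,0) → {p4} and {p7}.
The partition is now stable with 5 blocks: {p3} | {p4} | {p1,p6} | {p5} | {p7}.

5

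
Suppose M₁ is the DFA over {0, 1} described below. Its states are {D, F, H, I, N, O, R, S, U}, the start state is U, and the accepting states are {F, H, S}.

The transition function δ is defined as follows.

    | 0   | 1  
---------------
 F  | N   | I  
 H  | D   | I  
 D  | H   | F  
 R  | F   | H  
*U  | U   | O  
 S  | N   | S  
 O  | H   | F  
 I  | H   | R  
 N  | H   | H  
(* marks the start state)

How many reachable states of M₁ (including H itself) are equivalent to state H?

2

Reachable states from the start: {D,F,H,I,N,O,R,U}. Unreachable: {S} — drop them.
P0 = {F,H} | {D,I,N,O,R,U}.
Split {D,I,N,O,R,U} by δ(·,0) → {D,I,N,O,R} and {U}.
On input 1, block {D,I,N,O,R} splits into {D,N,O,R} and {I}.
Stable partition: {F,H} | {D,N,O,R} | {U} | {I} — 4 equivalence classes.
State H belongs to the block {F,H}, which has 2 states.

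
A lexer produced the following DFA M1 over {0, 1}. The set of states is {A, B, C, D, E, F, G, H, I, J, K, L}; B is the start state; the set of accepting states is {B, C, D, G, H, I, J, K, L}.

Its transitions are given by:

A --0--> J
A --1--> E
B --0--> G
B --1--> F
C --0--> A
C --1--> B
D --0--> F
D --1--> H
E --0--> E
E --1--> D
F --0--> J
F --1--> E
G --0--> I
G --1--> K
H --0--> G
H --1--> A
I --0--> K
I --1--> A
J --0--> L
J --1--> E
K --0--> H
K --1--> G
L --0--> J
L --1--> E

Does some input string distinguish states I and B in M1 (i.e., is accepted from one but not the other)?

Reachable states from the start: {A,B,D,E,F,G,H,I,J,K,L}. Unreachable: {C} — drop them.
Start with accepting vs non-accepting: {B,D,G,H,I,J,K,L} | {A,E,F}.
On input 0, block {B,D,G,H,I,J,K,L} splits into {B,G,H,I,J,K,L} and {D}.
Split {B,G,H,I,J,K,L} by δ(·,1) → {B,H,I,J,L} and {G,K}.
Split {B,H,I,J,L} by δ(·,0) → {B,H,I} and {J,L}.
Split {A,E,F} by δ(·,0) → {A,F} and {E}.
The partition is now stable with 6 blocks: {B,H,I} | {A,F} | {D} | {G,K} | {J,L} | {E}.
I and B lie in the same block of the stable partition, so they are equivalent — no string distinguishes them.

No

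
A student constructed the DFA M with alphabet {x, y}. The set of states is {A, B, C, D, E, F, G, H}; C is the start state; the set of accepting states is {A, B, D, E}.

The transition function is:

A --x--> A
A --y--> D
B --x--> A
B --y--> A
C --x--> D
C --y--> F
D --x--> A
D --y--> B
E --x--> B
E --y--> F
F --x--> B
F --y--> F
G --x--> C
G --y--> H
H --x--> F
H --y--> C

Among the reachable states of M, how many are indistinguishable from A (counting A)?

Reachable states from the start: {A,B,C,D,F}. Unreachable: {E,G,H} — drop them.
Start with accepting vs non-accepting: {A,B,D} | {C,F}.
Stable partition: {A,B,D} | {C,F} — 2 equivalence classes.
State A belongs to the block {A,B,D}, which has 3 states.

3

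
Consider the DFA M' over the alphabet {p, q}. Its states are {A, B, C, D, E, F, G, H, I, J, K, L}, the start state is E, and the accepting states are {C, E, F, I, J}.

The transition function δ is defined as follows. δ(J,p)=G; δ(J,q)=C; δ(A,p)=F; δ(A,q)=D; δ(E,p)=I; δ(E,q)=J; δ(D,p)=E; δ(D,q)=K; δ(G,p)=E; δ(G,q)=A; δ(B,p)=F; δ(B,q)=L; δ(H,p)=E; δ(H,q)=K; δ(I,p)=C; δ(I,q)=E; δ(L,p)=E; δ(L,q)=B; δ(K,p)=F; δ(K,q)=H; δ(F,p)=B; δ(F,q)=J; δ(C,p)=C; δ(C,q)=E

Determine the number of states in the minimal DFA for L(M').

All states are reachable from the start state.
Initial partition by acceptance: {C,E,F,I,J} | {A,B,D,G,H,K,L}.
Refine {C,E,F,I,J} on symbol p: members go to different blocks, giving {C,E,I} and {F,J}.
Split {C,E,I} by δ(·,q) → {C,I} and {E}.
Split {A,B,D,G,H,K,L} by δ(·,p) → {D,G,H,L} and {A,B,K}.
On input p, block {F,J} splits into {F} and {J}.
Stable partition: {C,I} | {D,G,H,L} | {F} | {E} | {A,B,K} | {J} — 6 equivalence classes.

6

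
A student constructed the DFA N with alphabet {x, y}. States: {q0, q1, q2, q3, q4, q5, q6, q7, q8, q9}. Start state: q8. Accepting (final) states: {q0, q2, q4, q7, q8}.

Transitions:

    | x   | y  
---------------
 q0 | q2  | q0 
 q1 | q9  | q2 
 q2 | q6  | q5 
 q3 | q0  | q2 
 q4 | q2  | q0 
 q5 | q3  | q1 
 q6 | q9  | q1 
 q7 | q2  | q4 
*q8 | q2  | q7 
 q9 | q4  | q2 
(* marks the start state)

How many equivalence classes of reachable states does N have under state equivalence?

5

Start with accepting vs non-accepting: {q0,q2,q4,q7,q8} | {q1,q3,q5,q6,q9}.
Split {q0,q2,q4,q7,q8} by δ(·,x) → {q0,q4,q7,q8} and {q2}.
Refine {q1,q3,q5,q6,q9} on symbol x: members go to different blocks, giving {q1,q5,q6} and {q3,q9}.
On input y, block {q1,q5,q6} splits into {q5,q6} and {q1}.
The partition is now stable with 5 blocks: {q0,q4,q7,q8} | {q5,q6} | {q2} | {q3,q9} | {q1}.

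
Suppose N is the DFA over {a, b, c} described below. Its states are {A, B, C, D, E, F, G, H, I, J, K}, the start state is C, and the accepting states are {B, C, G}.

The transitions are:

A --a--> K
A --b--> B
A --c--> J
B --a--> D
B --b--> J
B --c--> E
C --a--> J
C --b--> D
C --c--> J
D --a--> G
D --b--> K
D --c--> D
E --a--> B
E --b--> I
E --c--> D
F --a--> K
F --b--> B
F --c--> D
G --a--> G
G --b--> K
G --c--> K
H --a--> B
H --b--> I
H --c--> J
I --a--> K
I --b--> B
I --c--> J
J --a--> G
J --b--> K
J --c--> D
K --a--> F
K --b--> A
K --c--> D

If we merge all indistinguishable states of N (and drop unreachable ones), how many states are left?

States {H} cannot be reached from the start state, so discard them.
Start with accepting vs non-accepting: {B,C,G} | {A,D,E,F,I,J,K}.
On input a, block {B,C,G} splits into {B,C} and {G}.
On input a, block {A,D,E,F,I,J,K} splits into {A,F,I,K} and {D,J} and {E}.
Split {B,C} by δ(·,c) → {B} and {C}.
On input b, block {A,F,I,K} splits into {A,F,I} and {K}.
Stable partition: {B} | {A,F,I} | {G} | {D,J} | {E} | {C} | {K} — 7 equivalence classes.

7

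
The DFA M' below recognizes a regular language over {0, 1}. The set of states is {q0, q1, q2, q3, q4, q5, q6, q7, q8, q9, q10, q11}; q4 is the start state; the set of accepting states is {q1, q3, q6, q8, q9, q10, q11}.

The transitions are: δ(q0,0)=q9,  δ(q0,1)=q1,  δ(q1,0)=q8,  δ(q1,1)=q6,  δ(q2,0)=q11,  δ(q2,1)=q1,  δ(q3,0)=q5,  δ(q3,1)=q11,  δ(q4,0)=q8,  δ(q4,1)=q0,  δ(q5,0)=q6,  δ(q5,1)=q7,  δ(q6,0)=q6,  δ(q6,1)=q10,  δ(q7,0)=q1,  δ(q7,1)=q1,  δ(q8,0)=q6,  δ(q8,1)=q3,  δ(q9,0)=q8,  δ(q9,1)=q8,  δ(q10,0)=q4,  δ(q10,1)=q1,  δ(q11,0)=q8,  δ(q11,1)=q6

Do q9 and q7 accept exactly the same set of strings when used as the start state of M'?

No

First remove the unreachable states {q2}; 11 states remain.
P0 = {q1,q3,q6,q8,q9,q10,q11} | {q0,q4,q5,q7}.
Refine {q1,q3,q6,q8,q9,q10,q11} on symbol 0: members go to different blocks, giving {q1,q6,q8,q9,q11} and {q3,q10}.
On input 1, block {q1,q6,q8,q9,q11} splits into {q1,q9,q11} and {q6,q8}.
Refine {q0,q4,q5,q7} on symbol 0: members go to different blocks, giving {q0,q7} and {q4,q5}.
Stable partition: {q1,q9,q11} | {q0,q7} | {q3,q10} | {q6,q8} | {q4,q5} — 5 equivalence classes.
q9 and q7 end up in different blocks, so they are distinguishable. For instance, the string 'ε' is accepted from only q9.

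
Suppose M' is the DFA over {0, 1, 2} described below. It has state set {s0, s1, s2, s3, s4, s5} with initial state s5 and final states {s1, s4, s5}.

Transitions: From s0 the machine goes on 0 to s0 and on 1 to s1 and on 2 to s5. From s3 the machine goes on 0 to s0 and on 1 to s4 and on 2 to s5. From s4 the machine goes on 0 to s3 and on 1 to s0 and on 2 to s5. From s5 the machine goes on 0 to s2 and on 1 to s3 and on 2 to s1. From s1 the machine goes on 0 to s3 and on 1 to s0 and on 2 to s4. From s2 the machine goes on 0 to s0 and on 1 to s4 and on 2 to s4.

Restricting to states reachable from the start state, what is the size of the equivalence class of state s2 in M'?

All states are reachable from the start state.
Start with accepting vs non-accepting: {s1,s4,s5} | {s0,s2,s3}.
No further refinement is possible. Final partition (2 blocks): {s1,s4,s5} | {s0,s2,s3}.
State s2 belongs to the block {s0,s2,s3}, which has 3 states.

3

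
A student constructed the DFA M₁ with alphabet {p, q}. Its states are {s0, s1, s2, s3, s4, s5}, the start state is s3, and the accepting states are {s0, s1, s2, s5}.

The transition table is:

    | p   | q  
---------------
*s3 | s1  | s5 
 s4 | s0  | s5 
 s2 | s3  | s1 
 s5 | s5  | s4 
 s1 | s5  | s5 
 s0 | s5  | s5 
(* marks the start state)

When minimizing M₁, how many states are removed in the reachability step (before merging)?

1

Starting at s3 and following transitions, the reachable set is {s0, s1, s3, s4, s5}. That leaves s2 unreachable — 1 in total.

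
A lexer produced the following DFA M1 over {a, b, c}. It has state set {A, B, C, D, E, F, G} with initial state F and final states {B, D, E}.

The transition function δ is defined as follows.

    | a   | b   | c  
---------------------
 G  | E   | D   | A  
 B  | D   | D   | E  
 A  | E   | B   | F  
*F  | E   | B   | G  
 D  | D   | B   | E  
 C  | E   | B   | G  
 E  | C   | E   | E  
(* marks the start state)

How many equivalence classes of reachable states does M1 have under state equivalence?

3

All states are reachable from the start state.
P0 = {B,D,E} | {A,C,F,G}.
On input a, block {B,D,E} splits into {B,D} and {E}.
Stable partition: {B,D} | {A,C,F,G} | {E} — 3 equivalence classes.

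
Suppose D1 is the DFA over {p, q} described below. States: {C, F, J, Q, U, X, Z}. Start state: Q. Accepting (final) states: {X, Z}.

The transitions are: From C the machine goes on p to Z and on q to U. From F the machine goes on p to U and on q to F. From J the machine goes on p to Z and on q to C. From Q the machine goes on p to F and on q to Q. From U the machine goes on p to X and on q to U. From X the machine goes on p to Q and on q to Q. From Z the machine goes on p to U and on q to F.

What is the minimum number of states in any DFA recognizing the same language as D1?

4

First remove the unreachable states {C,J,Z}; 4 states remain.
P0 = {X} | {F,Q,U}.
On input p, block {F,Q,U} splits into {F,Q} and {U}.
Split {F,Q} by δ(·,p) → {Q} and {F}.
The partition is now stable with 4 blocks: {X} | {Q} | {U} | {F}.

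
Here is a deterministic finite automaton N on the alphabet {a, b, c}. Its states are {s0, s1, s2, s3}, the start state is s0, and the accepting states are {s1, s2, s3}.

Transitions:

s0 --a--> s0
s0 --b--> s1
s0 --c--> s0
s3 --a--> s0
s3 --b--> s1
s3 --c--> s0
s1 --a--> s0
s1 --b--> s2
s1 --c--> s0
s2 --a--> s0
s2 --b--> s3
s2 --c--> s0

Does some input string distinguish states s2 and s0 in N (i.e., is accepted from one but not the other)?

Yes

All states are reachable from the start state.
Start with accepting vs non-accepting: {s1,s2,s3} | {s0}.
No further refinement is possible. Final partition (2 blocks): {s1,s2,s3} | {s0}.
s2 and s0 end up in different blocks, so they are distinguishable. For instance, the string 'ε' is accepted from only s2.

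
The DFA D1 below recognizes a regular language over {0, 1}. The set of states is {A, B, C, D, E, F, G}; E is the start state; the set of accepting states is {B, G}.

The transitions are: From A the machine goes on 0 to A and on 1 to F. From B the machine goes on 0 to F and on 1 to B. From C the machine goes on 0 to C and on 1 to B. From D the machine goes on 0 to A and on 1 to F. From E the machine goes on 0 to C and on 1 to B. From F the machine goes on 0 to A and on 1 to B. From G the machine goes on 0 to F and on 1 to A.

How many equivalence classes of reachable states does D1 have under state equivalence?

4

States {D,G} cannot be reached from the start state, so discard them.
Initial partition by acceptance: {B} | {A,C,E,F}.
Split {A,C,E,F} by δ(·,1) → {C,E,F} and {A}.
On input 0, block {C,E,F} splits into {C,E} and {F}.
No further refinement is possible. Final partition (4 blocks): {B} | {C,E} | {A} | {F}.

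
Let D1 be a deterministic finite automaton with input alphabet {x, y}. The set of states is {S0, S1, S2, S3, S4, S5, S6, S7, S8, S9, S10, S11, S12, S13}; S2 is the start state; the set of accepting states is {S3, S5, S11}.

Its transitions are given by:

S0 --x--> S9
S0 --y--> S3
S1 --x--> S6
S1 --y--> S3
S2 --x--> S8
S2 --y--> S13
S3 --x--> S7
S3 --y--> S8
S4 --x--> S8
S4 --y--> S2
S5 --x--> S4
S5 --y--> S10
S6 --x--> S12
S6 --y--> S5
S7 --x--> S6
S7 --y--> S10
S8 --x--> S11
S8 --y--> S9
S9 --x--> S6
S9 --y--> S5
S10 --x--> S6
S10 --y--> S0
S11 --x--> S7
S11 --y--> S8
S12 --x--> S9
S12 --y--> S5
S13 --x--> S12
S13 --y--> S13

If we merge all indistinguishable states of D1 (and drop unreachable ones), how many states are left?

10

Reachable states from the start: {S0,S2,S3,S4,S5,S6,S7,S8,S9,S10,S11,S12,S13}. Unreachable: {S1} — drop them.
P0 = {S3,S5,S11} | {S0,S2,S4,S6,S7,S8,S9,S10,S12,S13}.
On input x, block {S0,S2,S4,S6,S7,S8,S9,S10,S12,S13} splits into {S0,S2,S4,S6,S7,S9,S10,S12,S13} and {S8}.
Split {S3,S5,S11} by δ(·,y) → {S3,S11} and {S5}.
Refine {S0,S2,S4,S6,S7,S9,S10,S12,S13} on symbol x: members go to different blocks, giving {S0,S6,S7,S9,S10,S12,S13} and {S2,S4}.
Refine {S0,S6,S7,S9,S10,S12,S13} on symbol y: members go to different blocks, giving {S6,S9,S12} and {S7,S10,S13} and {S0}.
Split {S2,S4} by δ(·,y) → {S2} and {S4}.
Refine {S7,S10,S13} on symbol y: members go to different blocks, giving {S7,S13} and {S10}.
On input y, block {S7,S13} splits into {S7} and {S13}.
Stable partition: {S3,S11} | {S6,S9,S12} | {S8} | {S5} | {S2} | {S7} | {S0} | {S4} | {S10} | {S13} — 10 equivalence classes.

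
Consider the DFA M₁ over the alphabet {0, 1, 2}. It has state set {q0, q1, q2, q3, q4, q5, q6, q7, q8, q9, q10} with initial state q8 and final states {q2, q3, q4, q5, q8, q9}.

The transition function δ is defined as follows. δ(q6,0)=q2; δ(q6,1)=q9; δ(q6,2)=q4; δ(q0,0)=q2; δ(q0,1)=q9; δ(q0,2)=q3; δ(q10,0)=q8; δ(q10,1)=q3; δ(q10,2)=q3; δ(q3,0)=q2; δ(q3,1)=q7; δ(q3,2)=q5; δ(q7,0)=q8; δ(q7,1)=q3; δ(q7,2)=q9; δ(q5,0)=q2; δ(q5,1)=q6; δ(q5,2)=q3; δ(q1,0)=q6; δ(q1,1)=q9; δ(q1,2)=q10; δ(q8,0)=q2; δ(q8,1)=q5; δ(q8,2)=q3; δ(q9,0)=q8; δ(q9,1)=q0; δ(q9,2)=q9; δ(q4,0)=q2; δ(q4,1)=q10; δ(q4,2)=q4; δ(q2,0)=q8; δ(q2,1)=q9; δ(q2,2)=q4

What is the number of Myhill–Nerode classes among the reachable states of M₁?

3

States {q1} cannot be reached from the start state, so discard them.
P0 = {q2,q3,q4,q5,q8,q9} | {q0,q6,q7,q10}.
On input 1, block {q2,q3,q4,q5,q8,q9} splits into {q3,q4,q5,q9} and {q2,q8}.
The partition is now stable with 3 blocks: {q3,q4,q5,q9} | {q0,q6,q7,q10} | {q2,q8}.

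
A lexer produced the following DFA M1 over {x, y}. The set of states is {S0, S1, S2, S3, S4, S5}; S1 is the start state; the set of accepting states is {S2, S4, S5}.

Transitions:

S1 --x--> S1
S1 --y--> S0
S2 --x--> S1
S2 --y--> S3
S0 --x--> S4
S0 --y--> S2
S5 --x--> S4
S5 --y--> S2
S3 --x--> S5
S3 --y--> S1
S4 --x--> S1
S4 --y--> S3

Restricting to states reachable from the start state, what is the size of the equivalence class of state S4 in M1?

Start with accepting vs non-accepting: {S2,S4,S5} | {S0,S1,S3}.
On input x, block {S2,S4,S5} splits into {S2,S4} and {S5}.
On input x, block {S0,S1,S3} splits into {S0} and {S1} and {S3}.
Stable partition: {S2,S4} | {S0} | {S5} | {S1} | {S3} — 5 equivalence classes.
The equivalence class containing S4 is {S2,S4}, of size 2.

2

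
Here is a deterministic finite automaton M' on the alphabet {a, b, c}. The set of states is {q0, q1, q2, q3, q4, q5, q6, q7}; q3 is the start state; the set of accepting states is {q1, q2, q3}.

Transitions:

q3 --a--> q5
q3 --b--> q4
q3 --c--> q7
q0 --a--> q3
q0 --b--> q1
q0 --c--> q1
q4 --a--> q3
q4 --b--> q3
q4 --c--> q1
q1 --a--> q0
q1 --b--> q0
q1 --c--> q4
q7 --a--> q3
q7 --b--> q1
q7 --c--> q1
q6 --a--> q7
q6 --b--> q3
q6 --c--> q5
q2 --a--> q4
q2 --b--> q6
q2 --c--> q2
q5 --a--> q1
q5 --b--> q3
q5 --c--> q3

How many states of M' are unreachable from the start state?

2

Starting at q3 and following transitions, the reachable set is {q0, q1, q3, q4, q5, q7}. That leaves q2, q6 unreachable — 2 in total.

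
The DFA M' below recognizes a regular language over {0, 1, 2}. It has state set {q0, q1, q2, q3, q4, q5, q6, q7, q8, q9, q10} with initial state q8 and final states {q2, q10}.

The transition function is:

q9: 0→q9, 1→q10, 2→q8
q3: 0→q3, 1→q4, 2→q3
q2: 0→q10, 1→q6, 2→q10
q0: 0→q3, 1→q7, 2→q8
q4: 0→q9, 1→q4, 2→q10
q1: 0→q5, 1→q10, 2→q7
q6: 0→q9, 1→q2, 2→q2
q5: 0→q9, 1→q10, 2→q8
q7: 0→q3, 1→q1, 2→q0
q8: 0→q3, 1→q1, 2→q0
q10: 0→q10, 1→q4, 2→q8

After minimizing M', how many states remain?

6

Reachable states from the start: {q0,q1,q3,q4,q5,q7,q8,q9,q10}. Unreachable: {q2,q6} — drop them.
Start with accepting vs non-accepting: {q10} | {q0,q1,q3,q4,q5,q7,q8,q9}.
On input 1, block {q0,q1,q3,q4,q5,q7,q8,q9} splits into {q0,q3,q4,q7,q8} and {q1,q5,q9}.
Split {q0,q3,q4,q7,q8} by δ(·,0) → {q0,q3,q7,q8} and {q4}.
Split {q0,q3,q7,q8} by δ(·,1) → {q7,q8} and {q0} and {q3}.
The partition is now stable with 6 blocks: {q10} | {q7,q8} | {q1,q5,q9} | {q4} | {q0} | {q3}.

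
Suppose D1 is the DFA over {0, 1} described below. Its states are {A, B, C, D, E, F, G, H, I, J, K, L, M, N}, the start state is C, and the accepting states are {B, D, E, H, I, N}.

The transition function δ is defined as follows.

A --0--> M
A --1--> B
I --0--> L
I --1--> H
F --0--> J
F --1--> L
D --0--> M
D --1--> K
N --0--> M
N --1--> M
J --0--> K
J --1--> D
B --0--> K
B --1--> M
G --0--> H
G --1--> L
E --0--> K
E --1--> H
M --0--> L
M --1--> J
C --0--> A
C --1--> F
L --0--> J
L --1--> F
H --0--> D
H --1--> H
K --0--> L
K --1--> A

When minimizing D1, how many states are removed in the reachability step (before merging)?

Starting at C and following transitions, the reachable set is {A, B, C, D, F, J, K, L, M}. That leaves E, G, H, I, N unreachable — 5 in total.

5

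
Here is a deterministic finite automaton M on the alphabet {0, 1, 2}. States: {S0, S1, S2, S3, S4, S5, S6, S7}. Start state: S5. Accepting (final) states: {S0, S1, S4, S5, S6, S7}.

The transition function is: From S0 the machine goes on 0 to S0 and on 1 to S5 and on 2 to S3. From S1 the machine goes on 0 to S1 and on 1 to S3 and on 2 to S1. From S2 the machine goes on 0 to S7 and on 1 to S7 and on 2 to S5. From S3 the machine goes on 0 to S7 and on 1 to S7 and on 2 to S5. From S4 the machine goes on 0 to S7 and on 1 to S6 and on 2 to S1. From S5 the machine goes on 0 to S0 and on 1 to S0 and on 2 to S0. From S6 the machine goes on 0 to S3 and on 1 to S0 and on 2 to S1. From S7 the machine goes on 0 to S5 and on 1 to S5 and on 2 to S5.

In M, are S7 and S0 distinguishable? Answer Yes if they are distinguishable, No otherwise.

Yes

States {S1,S2,S4,S6} cannot be reached from the start state, so discard them.
Initial partition by acceptance: {S0,S5,S7} | {S3}.
Refine {S0,S5,S7} on symbol 2: members go to different blocks, giving {S5,S7} and {S0}.
On input 0, block {S5,S7} splits into {S5} and {S7}.
No further refinement is possible. Final partition (4 blocks): {S5} | {S3} | {S0} | {S7}.
S7 and S0 end up in different blocks, so they are distinguishable. For instance, the string '2' is accepted from only S7.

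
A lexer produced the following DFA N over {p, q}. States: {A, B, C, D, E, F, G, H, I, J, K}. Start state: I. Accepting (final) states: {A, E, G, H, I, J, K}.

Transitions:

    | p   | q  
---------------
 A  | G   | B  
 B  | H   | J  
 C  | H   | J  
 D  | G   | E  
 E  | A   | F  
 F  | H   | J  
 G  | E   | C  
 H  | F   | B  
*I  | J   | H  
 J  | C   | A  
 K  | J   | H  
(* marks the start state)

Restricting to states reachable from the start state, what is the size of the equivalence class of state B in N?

Reachable states from the start: {A,B,C,E,F,G,H,I,J}. Unreachable: {D,K} — drop them.
Start with accepting vs non-accepting: {A,E,G,H,I,J} | {B,C,F}.
On input p, block {A,E,G,H,I,J} splits into {A,E,G,I} and {H,J}.
Split {A,E,G,I} by δ(·,p) → {A,E,G} and {I}.
Split {H,J} by δ(·,q) → {H} and {J}.
The partition is now stable with 5 blocks: {A,E,G} | {B,C,F} | {H} | {I} | {J}.
State B belongs to the block {B,C,F}, which has 3 states.

3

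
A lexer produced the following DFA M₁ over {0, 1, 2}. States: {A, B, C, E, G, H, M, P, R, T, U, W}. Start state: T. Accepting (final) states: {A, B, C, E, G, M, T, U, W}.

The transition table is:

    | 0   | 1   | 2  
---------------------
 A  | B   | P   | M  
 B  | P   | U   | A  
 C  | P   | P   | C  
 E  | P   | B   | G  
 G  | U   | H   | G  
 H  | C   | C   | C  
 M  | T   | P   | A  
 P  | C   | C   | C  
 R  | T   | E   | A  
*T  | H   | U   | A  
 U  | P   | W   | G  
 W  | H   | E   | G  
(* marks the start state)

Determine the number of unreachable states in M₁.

1

Starting at T and following transitions, the reachable set is {A, B, C, E, G, H, M, P, T, U, W}. That leaves R unreachable — 1 in total.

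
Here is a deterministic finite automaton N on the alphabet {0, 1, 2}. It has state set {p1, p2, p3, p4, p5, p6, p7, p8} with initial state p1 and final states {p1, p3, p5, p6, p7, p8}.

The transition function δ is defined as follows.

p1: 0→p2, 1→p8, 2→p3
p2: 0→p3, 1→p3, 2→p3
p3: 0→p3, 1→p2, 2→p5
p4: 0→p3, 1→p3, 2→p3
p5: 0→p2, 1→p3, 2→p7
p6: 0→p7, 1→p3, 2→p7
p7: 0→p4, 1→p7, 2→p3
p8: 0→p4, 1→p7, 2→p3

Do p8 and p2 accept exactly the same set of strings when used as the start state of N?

No

First remove the unreachable states {p6}; 7 states remain.
Initial partition by acceptance: {p1,p3,p5,p7,p8} | {p2,p4}.
Refine {p1,p3,p5,p7,p8} on symbol 0: members go to different blocks, giving {p1,p5,p7,p8} and {p3}.
Refine {p1,p5,p7,p8} on symbol 1: members go to different blocks, giving {p1,p7,p8} and {p5}.
Stable partition: {p1,p7,p8} | {p2,p4} | {p3} | {p5} — 4 equivalence classes.
p8 and p2 end up in different blocks, so they are distinguishable. For instance, the string 'ε' is accepted from only p8.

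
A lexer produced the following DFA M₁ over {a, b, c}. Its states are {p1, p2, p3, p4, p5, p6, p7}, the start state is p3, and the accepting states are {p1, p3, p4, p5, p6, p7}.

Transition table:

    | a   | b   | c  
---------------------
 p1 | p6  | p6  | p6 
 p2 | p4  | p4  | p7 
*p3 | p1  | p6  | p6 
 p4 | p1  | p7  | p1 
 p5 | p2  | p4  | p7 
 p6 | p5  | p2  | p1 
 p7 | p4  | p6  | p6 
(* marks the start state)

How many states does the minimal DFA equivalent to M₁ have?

Every state is reachable, so we keep all 7.
Start with accepting vs non-accepting: {p1,p3,p4,p5,p6,p7} | {p2}.
Split {p1,p3,p4,p5,p6,p7} by δ(·,a) → {p1,p3,p4,p6,p7} and {p5}.
On input a, block {p1,p3,p4,p6,p7} splits into {p1,p3,p4,p7} and {p6}.
Split {p1,p3,p4,p7} by δ(·,a) → {p3,p4,p7} and {p1}.
Split {p3,p4,p7} by δ(·,a) → {p3,p4} and {p7}.
On input b, block {p3,p4} splits into {p3} and {p4}.
Stable partition: {p3} | {p2} | {p5} | {p6} | {p1} | {p7} | {p4} — 7 equivalence classes.

7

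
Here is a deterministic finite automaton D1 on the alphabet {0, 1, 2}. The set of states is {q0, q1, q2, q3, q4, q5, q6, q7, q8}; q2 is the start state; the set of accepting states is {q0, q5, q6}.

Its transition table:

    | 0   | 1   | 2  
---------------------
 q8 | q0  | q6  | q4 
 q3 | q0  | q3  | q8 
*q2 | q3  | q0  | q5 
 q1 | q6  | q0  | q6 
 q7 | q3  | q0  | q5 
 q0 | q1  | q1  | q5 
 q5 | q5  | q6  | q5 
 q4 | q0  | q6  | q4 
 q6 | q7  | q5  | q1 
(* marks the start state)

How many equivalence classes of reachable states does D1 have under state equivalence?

7

Every state is reachable, so we keep all 9.
Initial partition by acceptance: {q0,q5,q6} | {q1,q2,q3,q4,q7,q8}.
Refine {q0,q5,q6} on symbol 0: members go to different blocks, giving {q0,q6} and {q5}.
Refine {q0,q6} on symbol 1: members go to different blocks, giving {q0} and {q6}.
Split {q1,q2,q3,q4,q7,q8} by δ(·,0) → {q3,q4,q8} and {q2,q7} and {q1}.
Split {q3,q4,q8} by δ(·,1) → {q4,q8} and {q3}.
Stable partition: {q0} | {q4,q8} | {q5} | {q6} | {q2,q7} | {q1} | {q3} — 7 equivalence classes.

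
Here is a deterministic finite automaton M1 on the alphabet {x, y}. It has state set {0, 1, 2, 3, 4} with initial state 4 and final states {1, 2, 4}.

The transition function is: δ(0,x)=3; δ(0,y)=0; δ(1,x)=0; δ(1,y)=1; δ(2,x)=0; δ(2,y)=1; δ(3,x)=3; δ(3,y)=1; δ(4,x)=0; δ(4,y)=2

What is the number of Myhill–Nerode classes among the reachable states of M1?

3

Every state is reachable, so we keep all 5.
Start with accepting vs non-accepting: {1,2,4} | {0,3}.
Split {0,3} by δ(·,y) → {0} and {3}.
No further refinement is possible. Final partition (3 blocks): {1,2,4} | {0} | {3}.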